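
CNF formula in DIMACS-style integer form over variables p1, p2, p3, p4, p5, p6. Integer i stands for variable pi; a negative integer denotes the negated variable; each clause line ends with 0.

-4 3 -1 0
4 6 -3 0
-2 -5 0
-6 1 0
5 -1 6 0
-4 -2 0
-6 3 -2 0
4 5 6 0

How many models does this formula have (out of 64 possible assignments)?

14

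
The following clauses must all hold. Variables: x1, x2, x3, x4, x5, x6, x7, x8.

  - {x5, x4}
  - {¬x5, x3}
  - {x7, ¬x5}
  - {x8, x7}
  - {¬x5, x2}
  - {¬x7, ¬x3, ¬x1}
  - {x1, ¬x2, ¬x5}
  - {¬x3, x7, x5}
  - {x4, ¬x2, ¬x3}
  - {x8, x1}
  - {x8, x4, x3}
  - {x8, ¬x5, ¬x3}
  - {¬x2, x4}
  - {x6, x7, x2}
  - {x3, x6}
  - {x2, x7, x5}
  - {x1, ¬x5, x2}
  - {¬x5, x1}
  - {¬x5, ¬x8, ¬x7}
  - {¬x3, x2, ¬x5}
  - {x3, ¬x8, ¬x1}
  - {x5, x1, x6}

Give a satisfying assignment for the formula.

x1 = False, x2 = True, x3 = False, x4 = True, x5 = False, x6 = True, x7 = False, x8 = True

Check each clause:
  1. {x5, x4} — x4 is true.
  2. {x3, ¬x5} — ¬x5 is true.
  3. {x7, ¬x5} — ¬x5 is true.
  4. {x8, x7} — x8 is true.
  5. {x2, ¬x5} — x2 is true.
  6. {¬x3, ¬x7, ¬x1} — ¬x7 is true.
  7. {¬x5, ¬x2, x1} — ¬x5 is true.
  8. {¬x3, x7, x5} — ¬x3 is true.
  9. {¬x2, ¬x3, x4} — x4 is true.
  10. {x8, x1} — x8 is true.
  11. {x4, x3, x8} — x8 is true.
  12. {¬x3, ¬x5, x8} — x8 is true.
  13. {x4, ¬x2} — x4 is true.
  14. {x6, x2, x7} — x2 is true.
  15. {x3, x6} — x6 is true.
  16. {x7, x5, x2} — x2 is true.
  17. {x2, ¬x5, x1} — x2 is true.
  18. {x1, ¬x5} — ¬x5 is true.
  19. {¬x5, ¬x7, ¬x8} — ¬x7 is true.
  20. {x2, ¬x3, ¬x5} — x2 is true.
  21. {¬x8, ¬x1, x3} — ¬x1 is true.
  22. {x5, x1, x6} — x6 is true.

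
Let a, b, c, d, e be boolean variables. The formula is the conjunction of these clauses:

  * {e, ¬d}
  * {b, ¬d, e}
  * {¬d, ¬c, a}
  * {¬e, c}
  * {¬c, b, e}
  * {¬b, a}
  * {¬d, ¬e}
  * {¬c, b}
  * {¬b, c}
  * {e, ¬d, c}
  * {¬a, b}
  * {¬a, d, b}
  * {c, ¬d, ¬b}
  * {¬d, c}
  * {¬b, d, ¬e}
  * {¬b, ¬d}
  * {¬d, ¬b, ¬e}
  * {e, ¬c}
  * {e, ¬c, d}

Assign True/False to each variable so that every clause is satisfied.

a = False  b = False  c = False  d = False  e = False

Branch on a: take a = False.
  then b is forced to False.
  then c is forced to False.
  then e is forced to False.
  then d is forced to False.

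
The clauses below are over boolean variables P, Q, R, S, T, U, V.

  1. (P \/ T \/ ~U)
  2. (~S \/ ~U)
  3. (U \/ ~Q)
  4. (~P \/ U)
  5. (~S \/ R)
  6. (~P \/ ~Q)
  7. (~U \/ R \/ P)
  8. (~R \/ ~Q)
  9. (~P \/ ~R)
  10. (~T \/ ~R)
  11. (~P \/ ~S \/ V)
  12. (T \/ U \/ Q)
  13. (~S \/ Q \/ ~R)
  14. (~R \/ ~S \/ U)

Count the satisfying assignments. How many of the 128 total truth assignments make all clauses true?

6

Satisfying assignments:
  P=0 Q=0 R=0 S=0 T=1 U=0 V=0
  P=0 Q=0 R=0 S=0 T=1 U=0 V=1
  P=1 Q=0 R=0 S=0 T=0 U=1 V=0
  P=1 Q=0 R=0 S=0 T=0 U=1 V=1
  P=1 Q=0 R=0 S=0 T=1 U=1 V=0
  P=1 Q=0 R=0 S=0 T=1 U=1 V=1
Count: 6.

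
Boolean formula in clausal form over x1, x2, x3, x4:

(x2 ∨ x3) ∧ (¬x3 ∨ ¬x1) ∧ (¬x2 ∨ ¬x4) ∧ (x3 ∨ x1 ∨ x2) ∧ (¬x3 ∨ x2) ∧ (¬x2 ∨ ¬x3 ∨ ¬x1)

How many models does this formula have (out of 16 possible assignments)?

3

Satisfying assignments:
  x1=0 x2=1 x3=0 x4=0
  x1=0 x2=1 x3=1 x4=0
  x1=1 x2=1 x3=0 x4=0
That's 3 in total.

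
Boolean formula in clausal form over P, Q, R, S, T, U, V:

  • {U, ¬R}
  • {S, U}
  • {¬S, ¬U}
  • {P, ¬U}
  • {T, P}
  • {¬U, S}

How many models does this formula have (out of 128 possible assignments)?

12

Case analysis on U and S:
  U=1, S=1: a clause becomes empty — 0.
  U=1, S=0: a clause becomes empty — 0.
  U=0, S=1: Q, V free; 3 ways for (P,R,T) × 2^2 = 12.
  U=0, S=0: a clause becomes empty — 0.
Total: 0 + 0 + 12 + 0 = 12.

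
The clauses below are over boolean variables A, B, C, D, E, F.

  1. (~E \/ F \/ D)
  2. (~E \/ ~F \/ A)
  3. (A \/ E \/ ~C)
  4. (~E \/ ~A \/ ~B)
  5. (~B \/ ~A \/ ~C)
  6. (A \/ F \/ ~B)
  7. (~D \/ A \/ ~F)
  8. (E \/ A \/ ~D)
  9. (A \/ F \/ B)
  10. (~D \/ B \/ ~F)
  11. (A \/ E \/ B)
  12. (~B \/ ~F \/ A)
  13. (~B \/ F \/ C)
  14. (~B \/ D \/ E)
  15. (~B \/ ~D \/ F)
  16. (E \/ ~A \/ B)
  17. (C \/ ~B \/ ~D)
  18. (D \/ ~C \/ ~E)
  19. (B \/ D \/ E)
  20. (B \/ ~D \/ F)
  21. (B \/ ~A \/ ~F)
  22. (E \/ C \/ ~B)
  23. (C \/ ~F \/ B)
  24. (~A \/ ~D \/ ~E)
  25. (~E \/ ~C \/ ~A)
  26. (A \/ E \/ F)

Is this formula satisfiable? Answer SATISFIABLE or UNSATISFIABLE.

UNSATISFIABLE

B = True:
  A = True:
    propagation gives E=False, C=False; an empty clause results — contradiction.
  A = False:
    propagation gives F=True; an empty clause results — contradiction.
B = False:
  A = True:
    propagation gives E=True, F=False, D=True; an empty clause results — contradiction.
  A = False:
    propagation gives F=True, E=False; an empty clause results — contradiction.
Every branch closes, so no satisfying assignment exists.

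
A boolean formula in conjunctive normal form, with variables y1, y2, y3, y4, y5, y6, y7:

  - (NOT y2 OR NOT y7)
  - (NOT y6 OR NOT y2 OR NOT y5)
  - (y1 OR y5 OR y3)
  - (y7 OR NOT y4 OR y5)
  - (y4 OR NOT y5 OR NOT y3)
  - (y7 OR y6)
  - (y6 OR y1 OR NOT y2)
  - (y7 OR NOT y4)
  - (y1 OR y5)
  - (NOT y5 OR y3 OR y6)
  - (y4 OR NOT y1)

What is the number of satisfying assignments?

12

Split on y5, then y1.
  y5=1, y1=1: remaining (y2,y3,y4,y6,y7) ∈ {(0,0,1,1,1); (0,1,1,0,1); (0,1,1,1,1)} — 3.
  y5=1, y1=0: 5 of the 32 assignments to (y2,y3,y4,y6,y7) work.
  y5=0, y1=1: remaining (y2,y3,y4,y6,y7) ∈ {(0,0,1,0,1); (0,0,1,1,1); (0,1,1,0,1); (0,1,1,1,1)} — 4.
  y5=0, y1=0: a clause becomes empty — 0.
Total: 3 + 5 + 4 + 0 = 12.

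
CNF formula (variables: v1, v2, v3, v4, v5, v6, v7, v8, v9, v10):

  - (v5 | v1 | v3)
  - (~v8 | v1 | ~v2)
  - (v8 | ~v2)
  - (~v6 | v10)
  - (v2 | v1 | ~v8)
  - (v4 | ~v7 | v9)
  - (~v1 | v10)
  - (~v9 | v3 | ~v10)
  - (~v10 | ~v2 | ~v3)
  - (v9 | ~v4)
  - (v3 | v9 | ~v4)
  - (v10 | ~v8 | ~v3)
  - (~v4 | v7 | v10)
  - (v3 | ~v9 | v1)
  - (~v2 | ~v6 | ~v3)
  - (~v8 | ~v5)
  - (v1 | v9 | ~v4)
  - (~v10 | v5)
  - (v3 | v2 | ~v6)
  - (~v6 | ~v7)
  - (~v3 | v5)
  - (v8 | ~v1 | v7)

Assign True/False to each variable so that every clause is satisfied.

v1=False, v2=False, v3=True, v4=False, v5=True, v6=False, v7=True, v8=False, v9=True, v10=False

v6 occurs only negated in the remaining clauses — set v6 = False.
Set v1 = False and propagate.
Branch on v2: take v2 = False.
  then v8 is forced to False.
For the remaining variables, v3 = True, v4 = False, v5 = True, v7 = True, v9 = True, v10 = False works.
Check each clause:
  1. (v5 | v1 | v3) — v3 is true.
  2. (~v8 | v1 | ~v2) — ~v8 is true.
  3. (v8 | ~v2) — ~v2 is true.
  4. (~v6 | v10) — ~v6 is true.
  5. (v2 | v1 | ~v8) — ~v8 is true.
  6. (v9 | ~v7 | v4) — v9 is true.
  7. (~v1 | v10) — ~v1 is true.
  8. (~v10 | v3 | ~v9) — v3 is true.
  9. (~v3 | ~v10 | ~v2) — ~v2 is true.
  10. (v9 | ~v4) — v9 is true.
  11. (~v4 | v9 | v3) — v9 is true.
  12. (v10 | ~v3 | ~v8) — ~v8 is true.
  13. (v7 | v10 | ~v4) — ~v4 is true.
  14. (~v9 | v1 | v3) — v3 is true.
  15. (~v3 | ~v2 | ~v6) — ~v6 is true.
  16. (~v5 | ~v8) — ~v8 is true.
  17. (~v4 | v9 | v1) — ~v4 is true.
  18. (~v10 | v5) — v5 is true.
  19. (v3 | ~v6 | v2) — v3 is true.
  20. (~v6 | ~v7) — ~v6 is true.
  21. (~v3 | v5) — v5 is true.
  22. (v8 | ~v1 | v7) — ~v1 is true.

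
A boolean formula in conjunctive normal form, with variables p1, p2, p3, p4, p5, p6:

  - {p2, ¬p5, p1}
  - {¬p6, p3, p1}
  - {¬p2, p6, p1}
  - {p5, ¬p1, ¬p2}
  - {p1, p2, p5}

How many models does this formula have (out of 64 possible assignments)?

28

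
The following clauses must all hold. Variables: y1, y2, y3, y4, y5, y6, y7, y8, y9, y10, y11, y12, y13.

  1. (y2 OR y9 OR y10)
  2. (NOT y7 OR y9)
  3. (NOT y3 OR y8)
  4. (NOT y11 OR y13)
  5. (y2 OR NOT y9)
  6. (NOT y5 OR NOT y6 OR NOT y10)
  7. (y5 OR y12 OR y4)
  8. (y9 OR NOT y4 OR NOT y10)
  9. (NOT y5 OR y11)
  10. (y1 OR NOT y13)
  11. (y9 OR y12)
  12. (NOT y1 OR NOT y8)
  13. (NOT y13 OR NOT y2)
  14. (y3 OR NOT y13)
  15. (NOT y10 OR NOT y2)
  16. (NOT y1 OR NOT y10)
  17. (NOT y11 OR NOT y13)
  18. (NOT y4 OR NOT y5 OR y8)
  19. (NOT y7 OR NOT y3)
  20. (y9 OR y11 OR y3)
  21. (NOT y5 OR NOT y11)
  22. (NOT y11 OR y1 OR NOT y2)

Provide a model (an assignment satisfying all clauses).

y1=True, y2=True, y3=False, y4=False, y5=False, y6=False, y7=True, y8=False, y9=True, y10=False, y11=False, y12=True, y13=False

Check each clause:
  1. (y9 OR y10 OR y2) — y9 is true.
  2. (y9 OR NOT y7) — y9 is true.
  3. (y8 OR NOT y3) — NOT y3 is true.
  4. (y13 OR NOT y11) — NOT y11 is true.
  5. (y2 OR NOT y9) — y2 is true.
  6. (NOT y10 OR NOT y5 OR NOT y6) — NOT y6 is true.
  7. (y5 OR y12 OR y4) — y12 is true.
  8. (y9 OR NOT y10 OR NOT y4) — y9 is true.
  9. (y11 OR NOT y5) — NOT y5 is true.
  10. (NOT y13 OR y1) — y1 is true.
  11. (y9 OR y12) — y9 is true.
  12. (NOT y8 OR NOT y1) — NOT y8 is true.
  13. (NOT y2 OR NOT y13) — NOT y13 is true.
  14. (y3 OR NOT y13) — NOT y13 is true.
  15. (NOT y10 OR NOT y2) — NOT y10 is true.
  16. (NOT y1 OR NOT y10) — NOT y10 is true.
  17. (NOT y11 OR NOT y13) — NOT y13 is true.
  18. (NOT y4 OR NOT y5 OR y8) — NOT y5 is true.
  19. (NOT y7 OR NOT y3) — NOT y3 is true.
  20. (y3 OR y9 OR y11) — y9 is true.
  21. (NOT y11 OR NOT y5) — NOT y5 is true.
  22. (NOT y2 OR NOT y11 OR y1) — y1 is true.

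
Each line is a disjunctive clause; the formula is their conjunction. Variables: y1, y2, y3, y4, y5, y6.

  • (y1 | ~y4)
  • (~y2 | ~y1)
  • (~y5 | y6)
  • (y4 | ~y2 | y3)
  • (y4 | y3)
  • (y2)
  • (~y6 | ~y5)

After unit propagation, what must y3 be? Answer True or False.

True

Unit clause (y2) sets y2 = True.
(~y2 | ~y1) with y2 = True leaves only ~y1, so y1 = False.
(~y4 | y1): since y1 = False, the clause reduces to (~y4). y4 = False.
(~y2 | y4 | y3) with y4 = False, y2 = True leaves only y3, so y3 = True.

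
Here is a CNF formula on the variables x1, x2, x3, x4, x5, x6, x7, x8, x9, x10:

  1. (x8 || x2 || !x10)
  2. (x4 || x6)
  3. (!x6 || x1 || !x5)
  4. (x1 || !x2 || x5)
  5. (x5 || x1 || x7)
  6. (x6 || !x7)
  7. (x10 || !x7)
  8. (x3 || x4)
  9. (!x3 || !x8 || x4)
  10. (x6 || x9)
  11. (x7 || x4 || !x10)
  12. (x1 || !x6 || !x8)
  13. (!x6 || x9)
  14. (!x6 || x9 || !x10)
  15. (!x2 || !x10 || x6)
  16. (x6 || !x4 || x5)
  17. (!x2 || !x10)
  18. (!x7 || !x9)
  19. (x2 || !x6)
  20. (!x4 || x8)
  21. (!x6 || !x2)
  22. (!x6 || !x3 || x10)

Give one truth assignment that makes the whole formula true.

x1 = False, x2 = False, x3 = True, x4 = True, x5 = True, x6 = False, x7 = False, x8 = True, x9 = True, x10 = True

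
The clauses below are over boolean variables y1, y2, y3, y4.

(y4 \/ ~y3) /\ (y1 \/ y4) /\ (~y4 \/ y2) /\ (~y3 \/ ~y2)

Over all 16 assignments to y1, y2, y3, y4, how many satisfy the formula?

4

Satisfying assignments:
  y1=0 y2=1 y3=0 y4=1
  y1=1 y2=0 y3=0 y4=0
  y1=1 y2=1 y3=0 y4=0
  y1=1 y2=1 y3=0 y4=1
That's 4 in total.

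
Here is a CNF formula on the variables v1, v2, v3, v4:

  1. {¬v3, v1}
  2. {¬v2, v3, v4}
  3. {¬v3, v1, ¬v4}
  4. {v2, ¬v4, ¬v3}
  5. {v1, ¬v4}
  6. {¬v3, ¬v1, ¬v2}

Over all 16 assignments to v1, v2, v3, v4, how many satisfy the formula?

5

Satisfying assignments:
  v1=0 v2=0 v3=0 v4=0
  v1=1 v2=0 v3=0 v4=0
  v1=1 v2=0 v3=0 v4=1
  v1=1 v2=0 v3=1 v4=0
  v1=1 v2=1 v3=0 v4=1
That's 5 in total.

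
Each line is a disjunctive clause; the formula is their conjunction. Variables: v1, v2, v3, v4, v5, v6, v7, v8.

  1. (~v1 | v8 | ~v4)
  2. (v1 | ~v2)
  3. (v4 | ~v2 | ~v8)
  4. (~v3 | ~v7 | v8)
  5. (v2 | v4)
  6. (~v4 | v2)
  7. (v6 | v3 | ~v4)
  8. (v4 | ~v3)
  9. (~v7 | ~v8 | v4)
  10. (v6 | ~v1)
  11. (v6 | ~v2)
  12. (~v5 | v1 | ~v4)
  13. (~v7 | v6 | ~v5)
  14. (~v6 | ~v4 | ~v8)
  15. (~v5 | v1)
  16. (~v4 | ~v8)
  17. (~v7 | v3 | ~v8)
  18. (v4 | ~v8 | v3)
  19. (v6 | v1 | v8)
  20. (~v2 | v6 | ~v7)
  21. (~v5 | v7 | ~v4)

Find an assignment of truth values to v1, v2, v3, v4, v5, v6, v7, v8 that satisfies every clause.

v1 = True, v2 = True, v3 = False, v4 = False, v5 = False, v6 = True, v7 = False, v8 = False

v5 occurs only negated in the remaining clauses — set v5 = False.
Branch on v1: take v1 = True.
  then v6 is forced to True.
Branch on v2: take v2 = True.
For the remaining variables, v3 = False, v4 = False, v7 = False, v8 = False works.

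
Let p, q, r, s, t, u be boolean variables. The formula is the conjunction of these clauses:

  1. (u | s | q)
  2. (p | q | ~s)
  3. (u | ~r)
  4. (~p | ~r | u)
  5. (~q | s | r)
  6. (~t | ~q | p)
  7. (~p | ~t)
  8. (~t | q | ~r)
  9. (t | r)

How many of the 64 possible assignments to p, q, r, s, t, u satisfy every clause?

8

The models are:
  p=0 q=0 r=0 s=0 t=1 u=1
  p=0 q=0 r=1 s=0 t=0 u=1
  p=0 q=1 r=1 s=0 t=0 u=1
  p=0 q=1 r=1 s=1 t=0 u=1
  p=1 q=0 r=1 s=0 t=0 u=1
  p=1 q=0 r=1 s=1 t=0 u=1
  p=1 q=1 r=1 s=0 t=0 u=1
  p=1 q=1 r=1 s=1 t=0 u=1
That's 8 in total.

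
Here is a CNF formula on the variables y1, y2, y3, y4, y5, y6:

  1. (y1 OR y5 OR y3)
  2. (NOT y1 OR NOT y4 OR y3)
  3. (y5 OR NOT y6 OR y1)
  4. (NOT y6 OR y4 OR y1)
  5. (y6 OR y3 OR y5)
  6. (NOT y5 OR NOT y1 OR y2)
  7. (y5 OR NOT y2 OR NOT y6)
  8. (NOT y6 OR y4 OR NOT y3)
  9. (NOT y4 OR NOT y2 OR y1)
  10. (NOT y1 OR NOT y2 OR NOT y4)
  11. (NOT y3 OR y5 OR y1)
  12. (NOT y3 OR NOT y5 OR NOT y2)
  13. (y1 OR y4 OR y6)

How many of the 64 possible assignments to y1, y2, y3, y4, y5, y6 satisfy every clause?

11

Split on y1, then y5.
  y1=T, y5=T: remaining (y2,y3,y4,y6) ∈ {(T,F,F,F); (T,F,F,T)} — 2.
  y1=T, y5=F: 5 of the 16 assignments to (y2,y3,y4,y6) work.
  y1=F, y5=T: remaining (y2,y3,y4,y6) ∈ {(F,F,T,F); (F,F,T,T); (F,T,T,F); (F,T,T,T)} — 4.
  y1=F, y5=F: a clause becomes empty — 0.
Total: 2 + 5 + 4 + 0 = 11.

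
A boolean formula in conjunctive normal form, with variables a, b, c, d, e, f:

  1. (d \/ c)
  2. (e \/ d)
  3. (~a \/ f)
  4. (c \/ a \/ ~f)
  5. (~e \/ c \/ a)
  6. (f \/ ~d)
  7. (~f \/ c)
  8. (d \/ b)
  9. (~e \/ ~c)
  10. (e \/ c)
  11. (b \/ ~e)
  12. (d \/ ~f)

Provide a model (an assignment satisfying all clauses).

a=T, b=F, c=T, d=T, e=F, f=T

Branch on a: take a = True.
  then f is forced to True.
  then c is forced to True.
  then e is forced to False.
  then d is forced to True.
b is now unconstrained; take b = False.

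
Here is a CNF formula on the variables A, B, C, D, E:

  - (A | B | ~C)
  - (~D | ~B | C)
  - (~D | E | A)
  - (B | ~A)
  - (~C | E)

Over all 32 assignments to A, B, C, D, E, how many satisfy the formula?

Case analysis on A and B:
  A=1, B=1: remaining (C,D,E) ∈ {(0,0,0); (0,0,1); (1,0,1); (1,1,1)} — 4.
  A=1, B=0: a clause becomes empty — 0.
  A=0, B=1: remaining (C,D,E) ∈ {(0,0,0); (0,0,1); (1,0,1); (1,1,1)} — 4.
  A=0, B=0: remaining (C,D,E) ∈ {(0,0,0); (0,0,1); (0,1,1)} — 3.
Total: 4 + 0 + 4 + 3 = 11.

11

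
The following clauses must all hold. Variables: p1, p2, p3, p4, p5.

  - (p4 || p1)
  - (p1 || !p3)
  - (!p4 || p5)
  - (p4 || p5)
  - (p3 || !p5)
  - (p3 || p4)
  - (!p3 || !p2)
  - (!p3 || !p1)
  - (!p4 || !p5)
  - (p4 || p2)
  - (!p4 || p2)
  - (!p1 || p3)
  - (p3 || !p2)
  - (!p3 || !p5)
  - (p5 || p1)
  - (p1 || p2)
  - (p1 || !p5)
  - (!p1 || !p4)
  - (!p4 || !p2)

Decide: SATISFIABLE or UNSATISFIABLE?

p4 = True:
  propagation gives p5=True; an empty clause results — contradiction.
p4 = False:
  propagation gives p1=True, p5=True, p3=True; an empty clause results — contradiction.
Every branch closes, so no satisfying assignment exists.

UNSATISFIABLE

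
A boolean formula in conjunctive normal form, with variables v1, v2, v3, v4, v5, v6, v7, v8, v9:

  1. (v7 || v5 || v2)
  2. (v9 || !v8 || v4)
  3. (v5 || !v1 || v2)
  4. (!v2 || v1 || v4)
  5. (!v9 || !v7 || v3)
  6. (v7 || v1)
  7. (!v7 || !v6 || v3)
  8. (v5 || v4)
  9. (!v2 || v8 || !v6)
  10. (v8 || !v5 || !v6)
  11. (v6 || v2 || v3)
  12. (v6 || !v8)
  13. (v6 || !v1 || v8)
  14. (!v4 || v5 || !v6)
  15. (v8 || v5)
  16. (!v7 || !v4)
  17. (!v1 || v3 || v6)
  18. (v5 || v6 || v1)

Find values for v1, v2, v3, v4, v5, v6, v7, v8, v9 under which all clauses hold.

v1 = 0  v2 = 0  v3 = 1  v4 = 0  v5 = 1  v6 = 1  v7 = 1  v8 = 1  v9 = 1

v3 occurs only positively in the remaining clauses — set v3 = True.
Set v1 = False and propagate.
  then v7 is forced to True.
  then v4 is forced to False.
  then v2 is forced to False.
  then v5 is forced to True.
The remaining clauses are satisfied by v6 = True, v8 = True, v9 = True.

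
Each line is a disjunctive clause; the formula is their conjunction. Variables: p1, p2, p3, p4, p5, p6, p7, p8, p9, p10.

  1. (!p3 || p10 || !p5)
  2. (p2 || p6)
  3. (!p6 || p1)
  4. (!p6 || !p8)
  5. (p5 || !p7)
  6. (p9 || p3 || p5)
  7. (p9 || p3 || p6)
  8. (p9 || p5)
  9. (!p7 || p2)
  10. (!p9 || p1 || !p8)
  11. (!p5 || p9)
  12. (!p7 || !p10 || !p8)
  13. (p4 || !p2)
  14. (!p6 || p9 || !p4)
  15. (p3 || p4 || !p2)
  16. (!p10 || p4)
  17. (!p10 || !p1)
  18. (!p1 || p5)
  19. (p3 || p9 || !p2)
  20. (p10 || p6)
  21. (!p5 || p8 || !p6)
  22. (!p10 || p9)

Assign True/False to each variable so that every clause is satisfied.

p1 = False, p2 = True, p3 = True, p4 = True, p5 = True, p6 = False, p7 = False, p8 = False, p9 = True, p10 = True

Check each clause:
  1. (!p3 || !p5 || p10) — p10 is true.
  2. (p6 || p2) — p2 is true.
  3. (!p6 || p1) — !p6 is true.
  4. (!p6 || !p8) — !p8 is true.
  5. (p5 || !p7) — !p7 is true.
  6. (p5 || p9 || p3) — p9 is true.
  7. (p3 || p9 || p6) — p9 is true.
  8. (p5 || p9) — p9 is true.
  9. (!p7 || p2) — !p7 is true.
  10. (!p8 || p1 || !p9) — !p8 is true.
  11. (p9 || !p5) — p9 is true.
  12. (!p8 || !p7 || !p10) — !p8 is true.
  13. (!p2 || p4) — p4 is true.
  14. (!p6 || p9 || !p4) — p9 is true.
  15. (p4 || !p2 || p3) — p3 is true.
  16. (p4 || !p10) — p4 is true.
  17. (!p10 || !p1) — !p1 is true.
  18. (!p1 || p5) — p5 is true.
  19. (p9 || !p2 || p3) — p9 is true.
  20. (p6 || p10) — p10 is true.
  21. (!p6 || !p5 || p8) — !p6 is true.
  22. (p9 || !p10) — p9 is true.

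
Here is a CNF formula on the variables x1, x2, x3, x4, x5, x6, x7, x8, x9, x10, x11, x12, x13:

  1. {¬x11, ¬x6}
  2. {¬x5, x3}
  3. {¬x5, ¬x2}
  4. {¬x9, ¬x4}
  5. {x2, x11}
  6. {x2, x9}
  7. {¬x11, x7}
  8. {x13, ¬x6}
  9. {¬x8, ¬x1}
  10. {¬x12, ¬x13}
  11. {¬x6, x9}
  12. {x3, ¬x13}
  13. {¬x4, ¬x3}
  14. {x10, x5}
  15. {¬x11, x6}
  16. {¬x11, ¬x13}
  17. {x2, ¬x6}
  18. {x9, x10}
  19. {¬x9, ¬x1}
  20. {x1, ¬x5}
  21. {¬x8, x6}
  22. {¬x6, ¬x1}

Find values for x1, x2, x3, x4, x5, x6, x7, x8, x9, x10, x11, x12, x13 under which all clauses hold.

Pure literal: x4 appears only negated; assign x4 = False.
Pure literal: x7 appears only positively; assign x7 = True.
Set x1 = True and propagate.
  then x8 is forced to False.
  then x9 is forced to False.
  then x2 is forced to True.
  then x5 is forced to False.
  then x6 is forced to False.
  then x10 is forced to True.
  then x11 is forced to False.
The remaining clauses are satisfied by x3 = False, x12 = True, x13 = False.
Every clause has at least one true literal under this assignment.

x1 = True, x2 = True, x3 = False, x4 = False, x5 = False, x6 = False, x7 = True, x8 = False, x9 = False, x10 = True, x11 = False, x12 = True, x13 = False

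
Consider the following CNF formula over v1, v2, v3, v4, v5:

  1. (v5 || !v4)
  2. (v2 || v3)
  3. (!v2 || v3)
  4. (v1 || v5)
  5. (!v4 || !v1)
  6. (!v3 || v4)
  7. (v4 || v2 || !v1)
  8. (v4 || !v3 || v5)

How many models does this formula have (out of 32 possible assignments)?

2

The models are:
  v1=F v2=F v3=T v4=T v5=T
  v1=F v2=T v3=T v4=T v5=T
That's 2 in total.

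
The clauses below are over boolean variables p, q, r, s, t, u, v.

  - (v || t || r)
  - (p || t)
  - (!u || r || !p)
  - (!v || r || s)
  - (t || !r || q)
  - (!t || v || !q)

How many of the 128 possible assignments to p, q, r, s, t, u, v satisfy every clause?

46

Split on r, then t.
  r=1, t=1: p, s, u free; 3 ways for (q,v) × 2^3 = 24.
  r=1, t=0: forces p=1; q=1; s, u, v free → 2^3 = 8.
  r=0, t=1: 12 of the 32 assignments to (p,q,s,u,v) work.
  r=0, t=0: remaining (p,q,s,u,v) ∈ {(1,0,1,0,1); (1,1,1,0,1)} — 2.
Total: 24 + 8 + 12 + 2 = 46.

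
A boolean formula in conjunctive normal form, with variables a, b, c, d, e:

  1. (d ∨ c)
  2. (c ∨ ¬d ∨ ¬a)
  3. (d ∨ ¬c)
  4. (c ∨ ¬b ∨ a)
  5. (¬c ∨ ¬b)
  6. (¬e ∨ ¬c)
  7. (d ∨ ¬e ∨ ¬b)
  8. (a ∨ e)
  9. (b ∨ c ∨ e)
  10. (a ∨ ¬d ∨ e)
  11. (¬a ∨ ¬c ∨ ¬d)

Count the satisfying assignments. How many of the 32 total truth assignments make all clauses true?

The models are:
  a=0 b=0 c=0 d=1 e=1
That's 1 in total.

1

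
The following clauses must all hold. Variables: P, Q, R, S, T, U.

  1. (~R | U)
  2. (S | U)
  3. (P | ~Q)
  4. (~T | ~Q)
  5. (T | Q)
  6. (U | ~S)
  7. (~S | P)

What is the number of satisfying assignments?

10

Case analysis on Q and S:
  Q=T, S=T: remaining (P,R,T,U) ∈ {(T,F,F,T); (T,T,F,T)} — 2.
  Q=T, S=F: remaining (P,R,T,U) ∈ {(T,F,F,T); (T,T,F,T)} — 2.
  Q=F, S=T: remaining (P,R,T,U) ∈ {(T,F,T,T); (T,T,T,T)} — 2.
  Q=F, S=F: remaining (P,R,T,U) ∈ {(F,F,T,T); (F,T,T,T); (T,F,T,T); (T,T,T,T)} — 4.
Total: 2 + 2 + 2 + 4 = 10.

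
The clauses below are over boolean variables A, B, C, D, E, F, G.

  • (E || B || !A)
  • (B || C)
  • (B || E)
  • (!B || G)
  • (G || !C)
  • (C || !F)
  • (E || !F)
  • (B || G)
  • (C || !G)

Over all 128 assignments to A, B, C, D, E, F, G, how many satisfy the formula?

Split on B, then C.
  B=1, C=1: A, D free; 3 ways for (E,F,G) × 2^2 = 12.
  B=1, C=0: a clause becomes empty — 0.
  B=0, C=1: forces E=1; G=1; A, D, F free → 2^3 = 8.
  B=0, C=0: a clause becomes empty — 0.
Total: 12 + 0 + 8 + 0 = 20.

20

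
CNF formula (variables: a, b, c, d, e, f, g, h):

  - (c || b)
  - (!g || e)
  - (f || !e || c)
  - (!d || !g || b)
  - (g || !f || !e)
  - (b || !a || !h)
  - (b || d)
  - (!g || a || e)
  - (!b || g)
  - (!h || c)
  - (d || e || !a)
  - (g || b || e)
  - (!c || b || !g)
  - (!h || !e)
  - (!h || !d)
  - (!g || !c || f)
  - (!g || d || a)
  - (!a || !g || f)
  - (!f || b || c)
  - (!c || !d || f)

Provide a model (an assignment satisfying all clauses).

a = True  b = True  c = True  d = True  e = True  f = True  g = True  h = False

Pure literal: h appears only negated; assign h = False.
Branch on a: take a = True.
Branch on b: take b = True.
  then g is forced to True.
  then e is forced to True.
  then f is forced to True.
c, d are now unconstrained; take c = True, d = True.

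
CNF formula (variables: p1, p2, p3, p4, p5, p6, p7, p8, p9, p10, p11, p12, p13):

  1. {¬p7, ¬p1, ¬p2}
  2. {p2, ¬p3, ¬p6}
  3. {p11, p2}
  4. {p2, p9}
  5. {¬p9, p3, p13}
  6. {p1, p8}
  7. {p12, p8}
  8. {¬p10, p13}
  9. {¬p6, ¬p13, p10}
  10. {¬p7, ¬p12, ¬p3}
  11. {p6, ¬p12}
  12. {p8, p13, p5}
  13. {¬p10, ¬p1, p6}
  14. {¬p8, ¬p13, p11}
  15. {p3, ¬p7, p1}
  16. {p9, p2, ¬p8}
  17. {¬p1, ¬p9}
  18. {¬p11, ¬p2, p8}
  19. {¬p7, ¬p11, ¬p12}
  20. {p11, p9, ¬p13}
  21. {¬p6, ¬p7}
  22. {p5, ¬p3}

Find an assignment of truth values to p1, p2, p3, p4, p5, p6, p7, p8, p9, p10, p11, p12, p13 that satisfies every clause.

p1=False, p2=False, p3=False, p4=True, p5=True, p6=False, p7=False, p8=True, p9=True, p10=False, p11=True, p12=False, p13=True

Pure literal: p5 appears only positively; assign p5 = True.
p7 occurs only negated in the remaining clauses — set p7 = False.
Set p1 = False and propagate.
  then p8 is forced to True.
The remaining clauses are satisfied by p2 = False, p3 = False, p4 = True, p6 = False, p9 = True, p10 = False, p11 = True, p12 = False, p13 = True.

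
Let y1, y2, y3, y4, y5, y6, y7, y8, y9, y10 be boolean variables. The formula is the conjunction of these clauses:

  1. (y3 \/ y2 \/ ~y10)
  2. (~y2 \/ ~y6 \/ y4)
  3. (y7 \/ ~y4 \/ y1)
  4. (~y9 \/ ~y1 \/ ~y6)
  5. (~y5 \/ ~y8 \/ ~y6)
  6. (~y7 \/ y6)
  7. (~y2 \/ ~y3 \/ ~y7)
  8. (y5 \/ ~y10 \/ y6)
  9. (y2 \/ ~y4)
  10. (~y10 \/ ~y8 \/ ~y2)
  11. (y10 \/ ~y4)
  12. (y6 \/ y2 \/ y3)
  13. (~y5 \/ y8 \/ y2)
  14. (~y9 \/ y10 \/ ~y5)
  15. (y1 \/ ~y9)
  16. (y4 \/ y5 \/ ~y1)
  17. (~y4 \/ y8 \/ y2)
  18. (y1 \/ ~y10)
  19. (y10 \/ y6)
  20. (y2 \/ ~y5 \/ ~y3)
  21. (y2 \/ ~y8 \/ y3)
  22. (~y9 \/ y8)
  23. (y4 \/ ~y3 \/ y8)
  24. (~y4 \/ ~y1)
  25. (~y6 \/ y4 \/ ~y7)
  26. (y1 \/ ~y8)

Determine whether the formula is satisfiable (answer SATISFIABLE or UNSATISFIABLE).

y9 occurs only negated in the remaining clauses — set y9 = False.
Try y1 = True.
  then y4 is forced to False.
  then y5 is forced to True.
Set y2 = True and propagate.
  then y6 is forced to False.
  then y7 is forced to False.
  then y10 is forced to True.
  then y8 is forced to False.
  then y3 is forced to False.
So y1=True, y2=True, y3=False, y4=False, y5=True, y6=False, y7=False, y8=False, y9=False, y10=True is a satisfying assignment.

SATISFIABLE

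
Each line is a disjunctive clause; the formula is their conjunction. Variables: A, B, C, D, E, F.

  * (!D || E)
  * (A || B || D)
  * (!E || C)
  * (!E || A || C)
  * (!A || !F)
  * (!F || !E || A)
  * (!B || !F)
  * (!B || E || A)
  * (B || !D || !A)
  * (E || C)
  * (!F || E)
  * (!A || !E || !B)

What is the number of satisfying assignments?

The models are:
  A=0 B=0 C=1 D=1 E=1 F=0
  A=0 B=1 C=1 D=0 E=1 F=0
  A=0 B=1 C=1 D=1 E=1 F=0
  A=1 B=0 C=1 D=0 E=0 F=0
  A=1 B=0 C=1 D=0 E=1 F=0
  A=1 B=1 C=1 D=0 E=0 F=0
Count: 6.

6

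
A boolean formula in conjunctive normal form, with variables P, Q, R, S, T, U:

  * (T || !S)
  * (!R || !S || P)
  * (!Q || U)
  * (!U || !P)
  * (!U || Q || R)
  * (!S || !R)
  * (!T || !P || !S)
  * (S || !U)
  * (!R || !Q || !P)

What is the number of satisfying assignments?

10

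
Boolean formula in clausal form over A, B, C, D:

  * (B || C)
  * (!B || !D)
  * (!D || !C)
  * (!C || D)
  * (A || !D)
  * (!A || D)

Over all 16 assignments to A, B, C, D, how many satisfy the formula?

1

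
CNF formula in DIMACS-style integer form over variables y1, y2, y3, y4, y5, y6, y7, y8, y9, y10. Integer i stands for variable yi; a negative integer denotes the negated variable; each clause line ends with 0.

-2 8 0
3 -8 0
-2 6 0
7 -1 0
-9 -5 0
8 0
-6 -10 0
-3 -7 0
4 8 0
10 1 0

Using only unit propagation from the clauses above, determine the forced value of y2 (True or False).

False

(y8) stands alone — y8 = True.
(¬y8 ∨ y3) with y8 = True leaves only y3, so y3 = True.
In (¬y3 ∨ ¬y7), ¬y3 is now false; ¬y7 must hold, so y7 = False.
(¬y1 ∨ y7) with y7 = False leaves only ¬y1, so y1 = False.
From (y10 ∨ y1) and y1 = False: y10 = True.
(¬y10 ∨ ¬y6): since y10 = True, the clause reduces to (¬y6). y6 = False.
(¬y2 ∨ y6) with y6 = False leaves only ¬y2, so y2 = False.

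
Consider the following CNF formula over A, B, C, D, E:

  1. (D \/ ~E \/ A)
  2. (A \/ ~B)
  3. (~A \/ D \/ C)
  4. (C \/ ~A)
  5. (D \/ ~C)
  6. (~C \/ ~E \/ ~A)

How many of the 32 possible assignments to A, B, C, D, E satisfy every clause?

The models are:
  A=F B=F C=F D=F E=F
  A=F B=F C=F D=T E=F
  A=F B=F C=F D=T E=T
  A=F B=F C=T D=T E=F
  A=F B=F C=T D=T E=T
  A=T B=F C=T D=T E=F
  A=T B=T C=T D=T E=F
That's 7 in total.

7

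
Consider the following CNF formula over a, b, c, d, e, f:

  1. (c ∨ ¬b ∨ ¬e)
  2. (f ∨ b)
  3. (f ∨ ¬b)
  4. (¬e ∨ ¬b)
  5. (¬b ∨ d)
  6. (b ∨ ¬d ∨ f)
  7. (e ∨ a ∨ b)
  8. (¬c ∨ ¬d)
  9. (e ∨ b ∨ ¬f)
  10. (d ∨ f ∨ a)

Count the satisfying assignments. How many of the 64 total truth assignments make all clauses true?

8

Satisfying assignments:
  a=0 b=0 c=0 d=0 e=1 f=1
  a=0 b=0 c=0 d=1 e=1 f=1
  a=0 b=0 c=1 d=0 e=1 f=1
  a=0 b=1 c=0 d=1 e=0 f=1
  a=1 b=0 c=0 d=0 e=1 f=1
  a=1 b=0 c=0 d=1 e=1 f=1
  a=1 b=0 c=1 d=0 e=1 f=1
  a=1 b=1 c=0 d=1 e=0 f=1
Count: 8.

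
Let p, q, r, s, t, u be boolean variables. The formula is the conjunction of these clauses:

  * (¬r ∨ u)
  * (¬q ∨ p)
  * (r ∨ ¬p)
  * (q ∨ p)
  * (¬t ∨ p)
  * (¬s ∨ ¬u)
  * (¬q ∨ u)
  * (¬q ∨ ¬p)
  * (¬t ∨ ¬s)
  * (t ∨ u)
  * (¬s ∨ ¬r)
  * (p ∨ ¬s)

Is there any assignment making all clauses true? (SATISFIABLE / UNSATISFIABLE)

Pure literal: s appears only negated; assign s = False.
Try p = True.
  then r is forced to True.
  then u is forced to True.
  then q is forced to False.
t is now unconstrained; take t = False.
Every clause has at least one true literal under this assignment.
So p=T, q=F, r=T, s=F, t=F, u=T is a satisfying assignment.

SATISFIABLE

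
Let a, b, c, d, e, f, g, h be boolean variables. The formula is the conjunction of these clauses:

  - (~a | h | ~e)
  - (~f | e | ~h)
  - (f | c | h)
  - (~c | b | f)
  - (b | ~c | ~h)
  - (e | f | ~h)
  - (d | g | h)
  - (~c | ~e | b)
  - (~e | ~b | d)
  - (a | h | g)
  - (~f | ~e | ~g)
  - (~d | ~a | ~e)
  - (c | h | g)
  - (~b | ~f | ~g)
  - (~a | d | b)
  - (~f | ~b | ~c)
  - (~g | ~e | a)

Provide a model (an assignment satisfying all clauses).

Set a = False and propagate.
Try b = False.
For the remaining variables, c = False, d = False, e = True, f = False, g = False, h = True works.

a=False, b=False, c=False, d=False, e=True, f=False, g=False, h=True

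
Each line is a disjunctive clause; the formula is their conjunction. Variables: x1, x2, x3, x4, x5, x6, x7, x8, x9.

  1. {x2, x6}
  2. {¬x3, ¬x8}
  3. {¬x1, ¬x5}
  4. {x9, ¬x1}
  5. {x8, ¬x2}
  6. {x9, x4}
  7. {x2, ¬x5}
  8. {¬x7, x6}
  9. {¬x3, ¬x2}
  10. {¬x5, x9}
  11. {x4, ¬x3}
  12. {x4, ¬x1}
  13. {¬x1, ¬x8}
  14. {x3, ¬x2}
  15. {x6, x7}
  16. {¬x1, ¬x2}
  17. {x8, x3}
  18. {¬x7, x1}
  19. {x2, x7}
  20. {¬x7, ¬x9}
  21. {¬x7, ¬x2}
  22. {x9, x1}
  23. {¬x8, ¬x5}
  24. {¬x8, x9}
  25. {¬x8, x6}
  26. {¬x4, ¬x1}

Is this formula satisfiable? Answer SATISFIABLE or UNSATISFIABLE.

UNSATISFIABLE

x1 = True:
  propagation gives x5=False, x9=True, x4=True; an empty clause results — contradiction.
x1 = False:
  propagation gives x7=False, x6=True, x2=True, x8=True; an empty clause results — contradiction.
Every branch closes, so no satisfying assignment exists.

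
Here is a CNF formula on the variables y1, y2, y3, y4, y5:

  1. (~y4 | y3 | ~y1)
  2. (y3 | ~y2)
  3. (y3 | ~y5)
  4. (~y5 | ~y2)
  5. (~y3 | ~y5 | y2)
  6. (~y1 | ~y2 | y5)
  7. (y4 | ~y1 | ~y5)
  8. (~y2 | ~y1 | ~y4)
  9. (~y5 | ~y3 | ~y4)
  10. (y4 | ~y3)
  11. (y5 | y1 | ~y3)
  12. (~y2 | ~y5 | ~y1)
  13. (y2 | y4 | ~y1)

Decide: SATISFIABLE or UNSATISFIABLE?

SATISFIABLE

Set y1 = False and propagate.
Branch on y2: take y2 = False.
Branch on y3: take y3 = False.
  then y5 is forced to False.
y4 is now unconstrained; take y4 = True.
Every clause has at least one true literal under this assignment.
So y1=F, y2=F, y3=F, y4=T, y5=F is a satisfying assignment.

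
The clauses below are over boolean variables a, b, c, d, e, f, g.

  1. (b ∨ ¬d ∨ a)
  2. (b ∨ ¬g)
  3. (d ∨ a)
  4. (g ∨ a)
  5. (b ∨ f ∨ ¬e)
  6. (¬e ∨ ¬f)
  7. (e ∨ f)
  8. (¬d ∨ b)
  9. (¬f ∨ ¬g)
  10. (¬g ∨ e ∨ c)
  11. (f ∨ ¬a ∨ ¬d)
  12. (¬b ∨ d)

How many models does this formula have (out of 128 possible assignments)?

6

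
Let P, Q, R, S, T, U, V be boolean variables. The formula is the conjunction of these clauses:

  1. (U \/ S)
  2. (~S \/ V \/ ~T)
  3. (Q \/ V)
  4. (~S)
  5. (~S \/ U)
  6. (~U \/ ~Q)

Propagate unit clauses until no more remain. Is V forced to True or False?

(~S) stands alone — S = False.
(U \/ S): since S = False, the clause reduces to (U). U = True.
(~Q \/ ~U) with U = True leaves only ~Q, so Q = False.
From (Q \/ V) and Q = False: V = True.

True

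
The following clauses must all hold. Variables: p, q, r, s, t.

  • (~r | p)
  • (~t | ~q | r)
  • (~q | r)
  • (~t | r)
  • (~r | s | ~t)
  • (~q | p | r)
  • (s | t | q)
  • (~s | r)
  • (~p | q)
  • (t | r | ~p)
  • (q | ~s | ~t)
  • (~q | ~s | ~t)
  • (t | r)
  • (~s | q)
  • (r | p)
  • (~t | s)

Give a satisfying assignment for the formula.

p=1  q=1  r=1  s=0  t=0

Branch on p: take p = True.
  then q is forced to True.
  then r is forced to True.
The remaining clauses are satisfied by s = False, t = False.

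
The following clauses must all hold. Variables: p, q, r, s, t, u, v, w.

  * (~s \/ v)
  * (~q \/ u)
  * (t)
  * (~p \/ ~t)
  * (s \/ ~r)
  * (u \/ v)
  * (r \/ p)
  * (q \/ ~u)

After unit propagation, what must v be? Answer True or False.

(t) is a unit clause: t = True.
From (~p \/ ~t) and t = True: p = False.
(r \/ p) with p = False leaves only r, so r = True.
In (s \/ ~r), ~r is now false; s must hold, so s = True.
(~s \/ v): since s = True, the clause reduces to (v). v = True.

True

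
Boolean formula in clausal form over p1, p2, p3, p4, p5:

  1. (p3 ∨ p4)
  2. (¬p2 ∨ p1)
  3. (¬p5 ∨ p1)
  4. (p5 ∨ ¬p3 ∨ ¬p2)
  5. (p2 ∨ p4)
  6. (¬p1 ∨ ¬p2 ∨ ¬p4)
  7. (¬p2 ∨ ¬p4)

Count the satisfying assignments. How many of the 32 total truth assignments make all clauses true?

7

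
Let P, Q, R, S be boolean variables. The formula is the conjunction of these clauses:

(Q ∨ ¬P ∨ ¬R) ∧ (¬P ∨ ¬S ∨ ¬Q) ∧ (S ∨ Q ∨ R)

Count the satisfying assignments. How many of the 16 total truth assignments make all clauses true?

Case analysis on Q and P:
  Q=T, P=T: remaining (R,S) ∈ {(F,F); (T,F)} — 2.
  Q=T, P=F: remaining (R,S) ∈ {(F,F); (F,T); (T,F); (T,T)} — 4.
  Q=F, P=T: remaining (R,S) ∈ {(F,T)} — 1.
  Q=F, P=F: remaining (R,S) ∈ {(F,T); (T,F); (T,T)} — 3.
Total: 2 + 4 + 1 + 3 = 10.

10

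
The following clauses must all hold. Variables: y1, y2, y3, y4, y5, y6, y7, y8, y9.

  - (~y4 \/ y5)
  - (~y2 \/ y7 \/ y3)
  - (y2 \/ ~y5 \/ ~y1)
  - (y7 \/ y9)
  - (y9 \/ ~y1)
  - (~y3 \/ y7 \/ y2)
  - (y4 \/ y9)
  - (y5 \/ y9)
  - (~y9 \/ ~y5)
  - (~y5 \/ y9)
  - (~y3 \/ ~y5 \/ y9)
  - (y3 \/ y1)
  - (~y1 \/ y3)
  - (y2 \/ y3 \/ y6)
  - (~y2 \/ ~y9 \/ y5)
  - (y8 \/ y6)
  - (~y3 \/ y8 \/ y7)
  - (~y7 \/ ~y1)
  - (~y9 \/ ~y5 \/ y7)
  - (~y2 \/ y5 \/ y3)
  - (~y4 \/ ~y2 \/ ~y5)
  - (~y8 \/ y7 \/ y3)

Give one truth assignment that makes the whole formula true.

y6 occurs only positively in the remaining clauses — set y6 = True.
Try y1 = False.
  then y3 is forced to True.
The remaining clauses are satisfied by y2 = False, y4 = False, y5 = False, y7 = True, y8 = True, y9 = True.
Every clause has at least one true literal under this assignment.

y1=False, y2=False, y3=True, y4=False, y5=False, y6=True, y7=True, y8=True, y9=True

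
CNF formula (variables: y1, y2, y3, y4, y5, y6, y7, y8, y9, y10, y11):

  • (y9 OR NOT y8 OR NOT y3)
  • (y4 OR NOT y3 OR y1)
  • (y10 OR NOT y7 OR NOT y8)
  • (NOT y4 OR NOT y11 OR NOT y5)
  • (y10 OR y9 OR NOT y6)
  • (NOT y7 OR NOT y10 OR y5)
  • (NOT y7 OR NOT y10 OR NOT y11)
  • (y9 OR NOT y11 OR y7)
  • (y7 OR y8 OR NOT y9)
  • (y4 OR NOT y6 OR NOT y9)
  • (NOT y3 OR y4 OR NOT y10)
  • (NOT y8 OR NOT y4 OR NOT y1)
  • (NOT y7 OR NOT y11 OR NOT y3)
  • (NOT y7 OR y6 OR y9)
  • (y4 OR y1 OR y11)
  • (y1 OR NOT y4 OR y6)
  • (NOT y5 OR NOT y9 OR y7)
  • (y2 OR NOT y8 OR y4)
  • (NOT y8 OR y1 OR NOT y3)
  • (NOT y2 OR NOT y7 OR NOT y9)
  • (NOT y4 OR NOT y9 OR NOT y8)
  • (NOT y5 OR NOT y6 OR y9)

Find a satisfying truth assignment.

Pure literal: y3 appears only negated; assign y3 = False.
Set y1 = True and propagate.
Branch on y2: take y2 = False.
Branch on y4: take y4 = True.
  then y8 is forced to False.
The remaining clauses are satisfied by y5 = False, y6 = True, y7 = True, y9 = True, y10 = False, y11 = True.
Every clause has at least one true literal under this assignment.

y1 = True, y2 = False, y3 = False, y4 = True, y5 = False, y6 = True, y7 = True, y8 = False, y9 = True, y10 = False, y11 = True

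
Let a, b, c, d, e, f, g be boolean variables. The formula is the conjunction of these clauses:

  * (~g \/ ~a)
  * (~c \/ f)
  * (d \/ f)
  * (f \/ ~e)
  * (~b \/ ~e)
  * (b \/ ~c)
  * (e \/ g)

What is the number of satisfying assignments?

14

Split on e, then f.
  e=1, f=1: d free; 3 ways for (a,b,c,g) × 2^1 = 6.
  e=1, f=0: a clause becomes empty — 0.
  e=0, f=1: d free; 3 ways for (a,b,c,g) × 2^1 = 6.
  e=0, f=0: remaining (a,b,c,d,g) ∈ {(0,0,0,1,1); (0,1,0,1,1)} — 2.
Total: 6 + 0 + 6 + 2 = 14.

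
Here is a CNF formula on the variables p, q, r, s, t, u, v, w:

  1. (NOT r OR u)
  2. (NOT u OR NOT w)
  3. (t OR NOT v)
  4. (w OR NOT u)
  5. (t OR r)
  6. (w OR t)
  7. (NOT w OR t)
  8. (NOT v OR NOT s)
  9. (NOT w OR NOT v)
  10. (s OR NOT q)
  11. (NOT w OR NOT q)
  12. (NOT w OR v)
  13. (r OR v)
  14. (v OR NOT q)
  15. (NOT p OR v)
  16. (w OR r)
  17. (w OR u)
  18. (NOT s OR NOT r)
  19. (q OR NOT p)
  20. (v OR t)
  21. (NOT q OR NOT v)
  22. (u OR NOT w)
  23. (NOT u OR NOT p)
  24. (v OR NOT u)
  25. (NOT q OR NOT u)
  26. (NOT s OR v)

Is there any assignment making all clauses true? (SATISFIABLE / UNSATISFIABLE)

v = True:
  propagation gives t=True, s=False, w=False, u=False; an empty clause results — contradiction.
v = False:
  propagation gives w=False, u=False; an empty clause results — contradiction.
Every branch closes, so no satisfying assignment exists.

UNSATISFIABLE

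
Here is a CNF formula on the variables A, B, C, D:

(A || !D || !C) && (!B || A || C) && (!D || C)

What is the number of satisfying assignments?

9

Case analysis on C and A:
  C=T, A=T: remaining (B,D) ∈ {(F,F); (F,T); (T,F); (T,T)} — 4.
  C=T, A=F: remaining (B,D) ∈ {(F,F); (T,F)} — 2.
  C=F, A=T: remaining (B,D) ∈ {(F,F); (T,F)} — 2.
  C=F, A=F: remaining (B,D) ∈ {(F,F)} — 1.
Total: 4 + 2 + 2 + 1 = 9.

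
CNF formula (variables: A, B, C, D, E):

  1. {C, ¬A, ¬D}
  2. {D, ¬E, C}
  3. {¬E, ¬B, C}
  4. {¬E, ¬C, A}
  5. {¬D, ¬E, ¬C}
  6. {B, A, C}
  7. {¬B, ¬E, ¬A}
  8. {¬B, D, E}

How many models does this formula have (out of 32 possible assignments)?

9

Split on C, then E.
  C=T, E=T: remaining (A,B,D) ∈ {(T,F,F)} — 1.
  C=T, E=F: A free; 3 ways for (B,D) × 2^1 = 6.
  C=F, E=T: a clause becomes empty — 0.
  C=F, E=F: remaining (A,B,D) ∈ {(F,T,T); (T,F,F)} — 2.
Total: 1 + 6 + 0 + 2 = 9.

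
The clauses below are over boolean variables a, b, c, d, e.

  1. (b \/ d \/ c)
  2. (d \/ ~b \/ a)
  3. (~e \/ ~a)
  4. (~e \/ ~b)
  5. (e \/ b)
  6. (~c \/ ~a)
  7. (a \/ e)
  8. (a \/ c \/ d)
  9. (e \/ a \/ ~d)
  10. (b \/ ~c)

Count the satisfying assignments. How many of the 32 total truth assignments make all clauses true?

Satisfying assignments:
  a=0 b=0 c=0 d=1 e=1
  a=1 b=1 c=0 d=0 e=0
  a=1 b=1 c=0 d=1 e=0
Count: 3.

3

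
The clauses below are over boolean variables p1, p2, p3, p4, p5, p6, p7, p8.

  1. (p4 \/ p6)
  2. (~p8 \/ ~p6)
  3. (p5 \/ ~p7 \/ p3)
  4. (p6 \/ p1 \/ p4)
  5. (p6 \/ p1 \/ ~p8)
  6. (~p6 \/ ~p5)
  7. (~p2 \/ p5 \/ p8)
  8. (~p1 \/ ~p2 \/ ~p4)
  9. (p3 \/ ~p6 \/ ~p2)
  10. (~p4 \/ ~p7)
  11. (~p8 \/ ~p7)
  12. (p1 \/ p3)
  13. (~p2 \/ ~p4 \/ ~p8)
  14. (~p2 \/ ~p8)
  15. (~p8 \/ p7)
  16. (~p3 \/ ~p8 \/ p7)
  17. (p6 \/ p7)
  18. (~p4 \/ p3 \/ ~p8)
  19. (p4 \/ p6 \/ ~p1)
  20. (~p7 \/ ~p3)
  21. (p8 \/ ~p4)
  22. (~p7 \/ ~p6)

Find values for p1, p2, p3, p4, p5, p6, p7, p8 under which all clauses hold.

p1 = F, p2 = F, p3 = T, p4 = F, p5 = F, p6 = T, p7 = F, p8 = F

Check each clause:
  1. (p4 \/ p6) — p6 is true.
  2. (~p8 \/ ~p6) — ~p8 is true.
  3. (p5 \/ p3 \/ ~p7) — ~p7 is true.
  4. (p6 \/ p4 \/ p1) — p6 is true.
  5. (~p8 \/ p6 \/ p1) — ~p8 is true.
  6. (~p5 \/ ~p6) — ~p5 is true.
  7. (~p2 \/ p8 \/ p5) — ~p2 is true.
  8. (~p2 \/ ~p4 \/ ~p1) — ~p4 is true.
  9. (p3 \/ ~p6 \/ ~p2) — p3 is true.
  10. (~p4 \/ ~p7) — ~p7 is true.
  11. (~p8 \/ ~p7) — ~p8 is true.
  12. (p1 \/ p3) — p3 is true.
  13. (~p8 \/ ~p4 \/ ~p2) — ~p8 is true.
  14. (~p8 \/ ~p2) — ~p8 is true.
  15. (~p8 \/ p7) — ~p8 is true.
  16. (p7 \/ ~p3 \/ ~p8) — ~p8 is true.
  17. (p7 \/ p6) — p6 is true.
  18. (p3 \/ ~p4 \/ ~p8) — ~p8 is true.
  19. (~p1 \/ p6 \/ p4) — p6 is true.
  20. (~p3 \/ ~p7) — ~p7 is true.
  21. (~p4 \/ p8) — ~p4 is true.
  22. (~p6 \/ ~p7) — ~p7 is true.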